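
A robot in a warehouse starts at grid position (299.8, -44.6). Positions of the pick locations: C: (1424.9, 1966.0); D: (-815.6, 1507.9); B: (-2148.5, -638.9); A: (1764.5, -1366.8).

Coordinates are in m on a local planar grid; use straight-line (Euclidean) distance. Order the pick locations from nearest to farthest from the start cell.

D, A, C, B

Computing each straight-line distance from (299.8, -44.6):
D (-815.6, 1507.9): 1911.6 m
A (1764.5, -1366.8): 1973.2 m
C (1424.9, 1966.0): 2304.0 m
B (-2148.5, -638.9): 2519.4 m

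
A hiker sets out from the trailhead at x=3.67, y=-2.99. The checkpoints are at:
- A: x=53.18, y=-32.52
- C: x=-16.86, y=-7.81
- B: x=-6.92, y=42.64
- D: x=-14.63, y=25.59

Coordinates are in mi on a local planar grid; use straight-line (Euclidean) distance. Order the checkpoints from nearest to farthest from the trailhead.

Distance from the trailhead at x=3.67, y=-2.99 to each:
C x=-16.86, y=-7.81: 21.1 mi
D x=-14.63, y=25.59: 33.9 mi
B x=-6.92, y=42.64: 46.8 mi
A x=53.18, y=-32.52: 57.6 mi

C, D, B, A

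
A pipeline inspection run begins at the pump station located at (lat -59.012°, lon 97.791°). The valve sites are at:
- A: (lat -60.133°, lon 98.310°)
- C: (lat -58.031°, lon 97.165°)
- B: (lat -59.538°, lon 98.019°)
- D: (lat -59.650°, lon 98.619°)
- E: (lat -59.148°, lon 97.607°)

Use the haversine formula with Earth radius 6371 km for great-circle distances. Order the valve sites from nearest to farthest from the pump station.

E, B, D, C, A

Distance from the pump station at (lat -59.012°, lon 97.791°) to each:
E (lat -59.148°, lon 97.607°): 18.4 km
B (lat -59.538°, lon 98.019°): 59.9 km
D (lat -59.650°, lon 98.619°): 85.1 km
C (lat -58.031°, lon 97.165°): 115.0 km
A (lat -60.133°, lon 98.310°): 128.0 km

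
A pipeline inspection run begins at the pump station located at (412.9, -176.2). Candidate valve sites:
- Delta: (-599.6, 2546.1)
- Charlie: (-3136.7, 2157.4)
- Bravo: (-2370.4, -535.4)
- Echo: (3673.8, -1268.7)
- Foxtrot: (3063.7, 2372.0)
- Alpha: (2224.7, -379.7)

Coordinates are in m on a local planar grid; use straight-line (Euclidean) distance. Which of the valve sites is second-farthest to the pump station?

Foxtrot

Distances from the pump station ((412.9, -176.2)):
Charlie: 4248.0 m
Foxtrot: 3677.0 m
Echo: 3439.0 m
Delta: 2904.5 m
Bravo: 2806.4 m
Alpha: 1823.2 m
The second-farthest is Foxtrot at 3677.0 m.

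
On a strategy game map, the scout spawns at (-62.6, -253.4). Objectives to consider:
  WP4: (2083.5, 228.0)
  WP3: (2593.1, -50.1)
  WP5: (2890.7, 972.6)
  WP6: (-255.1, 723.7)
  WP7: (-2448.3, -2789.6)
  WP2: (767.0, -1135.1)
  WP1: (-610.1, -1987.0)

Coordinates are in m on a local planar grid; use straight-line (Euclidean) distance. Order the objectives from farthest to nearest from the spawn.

WP7, WP5, WP3, WP4, WP1, WP2, WP6

Distances from the spawn:
WP7 (-2448.3, -2789.6): 3481.9 m
WP5 (2890.7, 972.6): 3197.7 m
WP3 (2593.1, -50.1): 2663.5 m
WP4 (2083.5, 228.0): 2199.4 m
WP1 (-610.1, -1987.0): 1818.0 m
WP2 (767.0, -1135.1): 1210.6 m
WP6 (-255.1, 723.7): 995.9 m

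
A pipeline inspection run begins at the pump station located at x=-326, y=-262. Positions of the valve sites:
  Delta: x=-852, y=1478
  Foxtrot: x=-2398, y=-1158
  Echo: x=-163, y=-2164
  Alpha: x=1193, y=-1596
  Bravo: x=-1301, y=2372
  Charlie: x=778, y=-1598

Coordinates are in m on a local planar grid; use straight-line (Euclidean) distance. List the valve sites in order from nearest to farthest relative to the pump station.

Distance from the pump station at x=-326, y=-262 to each:
Charlie x=778, y=-1598: 1733.1 m
Delta x=-852, y=1478: 1817.8 m
Echo x=-163, y=-2164: 1909.0 m
Alpha x=1193, y=-1596: 2021.6 m
Foxtrot x=-2398, y=-1158: 2257.4 m
Bravo x=-1301, y=2372: 2808.7 m

Charlie, Delta, Echo, Alpha, Foxtrot, Bravo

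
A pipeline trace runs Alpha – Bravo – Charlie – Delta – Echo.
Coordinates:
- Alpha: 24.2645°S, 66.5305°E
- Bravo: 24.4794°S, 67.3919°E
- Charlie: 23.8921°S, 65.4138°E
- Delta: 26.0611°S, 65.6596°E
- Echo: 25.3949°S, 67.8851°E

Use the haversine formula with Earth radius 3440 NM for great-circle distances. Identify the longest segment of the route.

Leg distances:
Alpha→Bravo: 48.8 NM
Bravo→Charlie: 113.9 NM
Charlie→Delta: 130.9 NM
Delta→Echo: 126.8 NM
The longest leg is Charlie–Delta at 130.9 NM.

Charlie–Delta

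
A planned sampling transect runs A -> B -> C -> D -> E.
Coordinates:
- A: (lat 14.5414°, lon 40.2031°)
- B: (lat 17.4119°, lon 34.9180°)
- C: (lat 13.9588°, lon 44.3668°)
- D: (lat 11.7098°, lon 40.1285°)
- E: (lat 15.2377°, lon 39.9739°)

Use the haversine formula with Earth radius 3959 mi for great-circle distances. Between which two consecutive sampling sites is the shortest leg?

Leg distances:
A→B: 403.2 mi
B→C: 672.2 mi
C→D: 325.1 mi
D→E: 244.0 mi
The shortest leg is D–E at 244.0 mi.

D–E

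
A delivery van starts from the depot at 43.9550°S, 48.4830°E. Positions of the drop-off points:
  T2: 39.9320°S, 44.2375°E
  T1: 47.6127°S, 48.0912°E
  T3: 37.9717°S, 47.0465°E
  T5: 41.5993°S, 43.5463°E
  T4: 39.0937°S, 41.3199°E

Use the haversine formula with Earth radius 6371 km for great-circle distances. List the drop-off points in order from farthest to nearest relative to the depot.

Distances from the depot:
T4 39.0937°S, 41.3199°E: 804.3 km
T3 37.9717°S, 47.0465°E: 676.1 km
T2 39.9320°S, 44.2375°E: 568.5 km
T5 41.5993°S, 43.5463°E: 480.4 km
T1 47.6127°S, 48.0912°E: 407.8 km

T4, T3, T2, T5, T1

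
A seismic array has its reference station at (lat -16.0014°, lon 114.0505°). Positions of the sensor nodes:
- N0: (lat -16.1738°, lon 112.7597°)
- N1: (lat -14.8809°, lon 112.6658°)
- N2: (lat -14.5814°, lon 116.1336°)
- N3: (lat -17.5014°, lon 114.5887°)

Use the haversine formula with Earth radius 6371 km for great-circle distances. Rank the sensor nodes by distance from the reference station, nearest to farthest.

N0, N3, N1, N2

Distance from the reference station at (lat -16.0014°, lon 114.0505°) to each:
N0 (lat -16.1738°, lon 112.7597°): 139.2 km
N3 (lat -17.5014°, lon 114.5887°): 176.4 km
N1 (lat -14.8809°, lon 112.6658°): 193.8 km
N2 (lat -14.5814°, lon 116.1336°): 273.6 km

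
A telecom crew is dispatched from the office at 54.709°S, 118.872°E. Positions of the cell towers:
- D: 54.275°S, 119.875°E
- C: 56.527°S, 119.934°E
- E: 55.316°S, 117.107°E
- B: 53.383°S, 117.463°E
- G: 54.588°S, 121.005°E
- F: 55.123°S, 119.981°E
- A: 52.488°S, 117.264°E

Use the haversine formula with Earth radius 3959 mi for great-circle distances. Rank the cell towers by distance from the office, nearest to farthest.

D, F, E, G, B, C, A

Computing each great-circle distance from 54.709°S, 118.872°E:
D 54.275°S, 119.875°E: 50.2 mi
F 55.123°S, 119.981°E: 52.5 mi
E 55.316°S, 117.107°E: 81.5 mi
G 54.588°S, 121.005°E: 85.7 mi
B 53.383°S, 117.463°E: 108.0 mi
C 56.527°S, 119.934°E: 132.3 mi
A 52.488°S, 117.264°E: 167.0 mi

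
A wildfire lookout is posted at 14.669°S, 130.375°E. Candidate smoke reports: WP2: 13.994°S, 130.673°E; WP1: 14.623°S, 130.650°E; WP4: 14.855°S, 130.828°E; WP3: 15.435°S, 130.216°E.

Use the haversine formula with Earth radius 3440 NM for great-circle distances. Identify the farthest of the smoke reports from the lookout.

WP3

Distance to each, sorted:
WP3: 46.9 NM
WP2: 44.1 NM
WP4: 28.6 NM
WP1: 16.2 NM
The farthest is WP3 at 46.9 NM.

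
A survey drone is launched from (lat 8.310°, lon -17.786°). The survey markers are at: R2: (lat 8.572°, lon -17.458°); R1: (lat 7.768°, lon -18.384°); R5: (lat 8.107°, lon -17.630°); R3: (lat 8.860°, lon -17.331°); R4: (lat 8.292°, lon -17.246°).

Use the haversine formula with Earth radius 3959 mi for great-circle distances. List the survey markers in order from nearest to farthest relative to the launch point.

R5, R2, R4, R3, R1

Distances from the launch point:
R5 (lat 8.107°, lon -17.630°): 17.6 mi
R2 (lat 8.572°, lon -17.458°): 28.8 mi
R4 (lat 8.292°, lon -17.246°): 36.9 mi
R3 (lat 8.860°, lon -17.331°): 49.1 mi
R1 (lat 7.768°, lon -18.384°): 55.5 mi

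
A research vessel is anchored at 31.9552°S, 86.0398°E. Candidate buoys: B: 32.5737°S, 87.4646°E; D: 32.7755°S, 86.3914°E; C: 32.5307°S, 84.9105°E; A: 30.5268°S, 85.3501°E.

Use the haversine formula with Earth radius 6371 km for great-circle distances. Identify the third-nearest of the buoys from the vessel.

Distances from the vessel (31.9552°S, 86.0398°E):
D: 97.0 km
C: 124.0 km
B: 150.6 km
A: 171.8 km
The third-nearest is B at 150.6 km.

B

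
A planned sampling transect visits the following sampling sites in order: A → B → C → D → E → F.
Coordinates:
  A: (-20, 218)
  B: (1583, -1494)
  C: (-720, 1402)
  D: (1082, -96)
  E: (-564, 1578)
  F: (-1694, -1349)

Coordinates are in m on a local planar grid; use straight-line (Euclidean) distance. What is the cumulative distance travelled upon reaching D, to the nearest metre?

Leg distances:
A→B: 2345.3 m  (cumulative 2345.3 m)
B→C: 3700.1 m  (cumulative 6045.4 m)
C→D: 2343.3 m  (cumulative 8388.7 m)
Cumulative distance at D ≈ 8389 m.

8389 m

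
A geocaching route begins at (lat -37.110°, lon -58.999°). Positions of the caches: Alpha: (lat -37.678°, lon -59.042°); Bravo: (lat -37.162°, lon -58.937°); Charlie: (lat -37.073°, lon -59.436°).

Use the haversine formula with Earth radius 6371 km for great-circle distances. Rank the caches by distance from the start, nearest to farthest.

Computing each great-circle distance from (lat -37.110°, lon -58.999°):
Bravo (lat -37.162°, lon -58.937°): 8.0 km
Charlie (lat -37.073°, lon -59.436°): 39.0 km
Alpha (lat -37.678°, lon -59.042°): 63.3 km

Bravo, Charlie, Alpha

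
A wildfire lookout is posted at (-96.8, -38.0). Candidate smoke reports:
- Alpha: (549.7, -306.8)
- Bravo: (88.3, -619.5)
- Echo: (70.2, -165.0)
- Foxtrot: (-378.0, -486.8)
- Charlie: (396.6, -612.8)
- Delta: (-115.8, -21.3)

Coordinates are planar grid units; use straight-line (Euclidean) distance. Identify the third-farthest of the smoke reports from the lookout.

Bravo

Distances from the lookout ((-96.8, -38.0)):
Charlie: 757.5
Alpha: 700.2
Bravo: 610.2
Foxtrot: 529.6
Echo: 209.8
Delta: 25.3
The third-farthest is Bravo at 610.2.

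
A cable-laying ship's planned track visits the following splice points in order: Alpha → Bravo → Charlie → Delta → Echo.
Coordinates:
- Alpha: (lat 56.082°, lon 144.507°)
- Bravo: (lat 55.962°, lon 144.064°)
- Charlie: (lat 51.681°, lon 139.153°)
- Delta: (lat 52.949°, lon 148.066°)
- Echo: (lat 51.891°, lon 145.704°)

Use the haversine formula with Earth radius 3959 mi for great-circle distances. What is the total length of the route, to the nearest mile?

886 mi

Leg distances:
Alpha→Bravo: 19.0 mi  (cumulative 19.0 mi)
Bravo→Charlie: 357.1 mi  (cumulative 376.1 mi)
Charlie→Delta: 386.3 mi  (cumulative 762.3 mi)
Delta→Echo: 123.5 mi  (cumulative 885.8 mi)
Total route length ≈ 886 mi.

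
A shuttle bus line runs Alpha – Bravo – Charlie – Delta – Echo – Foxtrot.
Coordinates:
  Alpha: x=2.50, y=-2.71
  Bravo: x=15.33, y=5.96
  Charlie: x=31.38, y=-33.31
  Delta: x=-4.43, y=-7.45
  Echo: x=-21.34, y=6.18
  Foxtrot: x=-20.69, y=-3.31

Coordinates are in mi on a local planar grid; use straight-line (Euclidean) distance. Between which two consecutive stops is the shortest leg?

Leg distances:
Alpha→Bravo: 15.5 mi
Bravo→Charlie: 42.4 mi
Charlie→Delta: 44.2 mi
Delta→Echo: 21.7 mi
Echo→Foxtrot: 9.5 mi
The shortest leg is Echo–Foxtrot at 9.5 mi.

Echo–Foxtrot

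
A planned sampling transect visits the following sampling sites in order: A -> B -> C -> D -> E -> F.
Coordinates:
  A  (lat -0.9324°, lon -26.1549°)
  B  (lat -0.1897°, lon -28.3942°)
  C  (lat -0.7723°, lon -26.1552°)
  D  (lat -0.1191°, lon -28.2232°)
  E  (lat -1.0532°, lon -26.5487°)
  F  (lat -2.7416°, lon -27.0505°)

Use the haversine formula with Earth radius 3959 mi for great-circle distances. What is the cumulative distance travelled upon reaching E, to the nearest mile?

Leg distances:
A→B: 163.0 mi  (cumulative 163.0 mi)
B→C: 159.9 mi  (cumulative 322.9 mi)
C→D: 149.8 mi  (cumulative 472.7 mi)
D→E: 132.5 mi  (cumulative 605.2 mi)
Cumulative distance at E ≈ 605 mi.

605 mi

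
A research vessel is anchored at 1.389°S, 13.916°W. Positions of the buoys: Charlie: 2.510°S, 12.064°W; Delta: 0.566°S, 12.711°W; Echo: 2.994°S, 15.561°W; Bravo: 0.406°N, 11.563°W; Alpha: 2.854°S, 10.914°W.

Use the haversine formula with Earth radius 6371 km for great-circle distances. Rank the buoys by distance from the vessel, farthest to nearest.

Alpha, Bravo, Echo, Charlie, Delta

Distances from the vessel:
Alpha 2.854°S, 10.914°W: 371.2 km
Bravo 0.406°N, 11.563°W: 329.1 km
Echo 2.994°S, 15.561°W: 255.5 km
Charlie 2.510°S, 12.064°W: 240.6 km
Delta 0.566°S, 12.711°W: 162.2 km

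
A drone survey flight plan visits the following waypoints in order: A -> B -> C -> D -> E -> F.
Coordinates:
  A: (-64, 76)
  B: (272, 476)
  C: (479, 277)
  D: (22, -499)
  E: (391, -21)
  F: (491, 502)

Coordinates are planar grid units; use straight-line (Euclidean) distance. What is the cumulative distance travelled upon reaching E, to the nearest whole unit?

2314

Leg distances:
A→B: 522.4  (cumulative 522.4)
B→C: 287.1  (cumulative 809.5)
C→D: 900.6  (cumulative 1710.1)
D→E: 603.9  (cumulative 2314.0)
Cumulative distance at E ≈ 2314.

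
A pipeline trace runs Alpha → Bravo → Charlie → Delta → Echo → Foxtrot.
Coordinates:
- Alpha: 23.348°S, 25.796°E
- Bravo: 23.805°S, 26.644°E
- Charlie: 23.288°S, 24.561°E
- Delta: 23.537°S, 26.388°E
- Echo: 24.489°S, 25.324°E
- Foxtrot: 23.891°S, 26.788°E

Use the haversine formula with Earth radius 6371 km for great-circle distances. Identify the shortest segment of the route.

Leg distances:
Alpha→Bravo: 100.3 km
Bravo→Charlie: 220.0 km
Charlie→Delta: 188.5 km
Delta→Echo: 151.3 km
Echo→Foxtrot: 162.7 km
The shortest leg is Alpha–Bravo at 100.3 km.

Alpha–Bravo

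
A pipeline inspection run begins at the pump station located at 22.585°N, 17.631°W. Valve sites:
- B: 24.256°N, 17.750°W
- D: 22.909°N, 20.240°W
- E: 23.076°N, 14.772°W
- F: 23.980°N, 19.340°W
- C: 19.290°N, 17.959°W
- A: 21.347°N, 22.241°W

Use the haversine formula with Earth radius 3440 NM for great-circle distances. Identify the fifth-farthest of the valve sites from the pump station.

Distances from the pump station (22.585°N, 17.631°W):
A: 267.2 NM
C: 198.7 NM
E: 160.9 NM
D: 145.8 NM
F: 126.1 NM
B: 100.5 NM
The fifth-farthest is F at 126.1 NM.

F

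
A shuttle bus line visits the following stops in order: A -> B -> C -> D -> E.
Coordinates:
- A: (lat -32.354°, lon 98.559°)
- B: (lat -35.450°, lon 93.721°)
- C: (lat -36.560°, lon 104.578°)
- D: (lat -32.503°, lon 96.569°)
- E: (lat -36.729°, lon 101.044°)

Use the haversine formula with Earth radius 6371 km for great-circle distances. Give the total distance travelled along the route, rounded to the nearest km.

Leg distances:
A→B: 563.7 km  (cumulative 563.7 km)
B→C: 983.8 km  (cumulative 1547.5 km)
C→D: 860.8 km  (cumulative 2408.3 km)
D→E: 623.1 km  (cumulative 3031.4 km)
Total route length ≈ 3031 km.

3031 km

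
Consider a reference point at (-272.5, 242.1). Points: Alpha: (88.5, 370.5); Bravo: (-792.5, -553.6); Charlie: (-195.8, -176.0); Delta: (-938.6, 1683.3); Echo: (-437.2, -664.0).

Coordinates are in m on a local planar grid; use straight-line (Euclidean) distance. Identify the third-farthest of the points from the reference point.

Echo

Distances from the reference point ((-272.5, 242.1)):
Delta: 1587.7 m
Bravo: 950.5 m
Echo: 920.9 m
Charlie: 425.1 m
Alpha: 383.2 m
The third-farthest is Echo at 920.9 m.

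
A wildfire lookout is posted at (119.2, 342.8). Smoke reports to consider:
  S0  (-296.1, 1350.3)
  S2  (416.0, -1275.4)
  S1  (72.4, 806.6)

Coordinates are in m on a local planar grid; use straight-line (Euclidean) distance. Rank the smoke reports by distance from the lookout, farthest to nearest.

Computing each straight-line distance from (119.2, 342.8):
S2 (416.0, -1275.4): 1645.2 m
S0 (-296.1, 1350.3): 1089.7 m
S1 (72.4, 806.6): 466.2 m

S2, S0, S1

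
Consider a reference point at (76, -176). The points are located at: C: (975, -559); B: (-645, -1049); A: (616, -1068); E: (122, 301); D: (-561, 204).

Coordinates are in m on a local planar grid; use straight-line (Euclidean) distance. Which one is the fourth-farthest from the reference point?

D

Distance to each, sorted:
B: 1132.2 m
A: 1042.7 m
C: 977.2 m
D: 741.7 m
E: 479.2 m
The fourth-farthest is D at 741.7 m.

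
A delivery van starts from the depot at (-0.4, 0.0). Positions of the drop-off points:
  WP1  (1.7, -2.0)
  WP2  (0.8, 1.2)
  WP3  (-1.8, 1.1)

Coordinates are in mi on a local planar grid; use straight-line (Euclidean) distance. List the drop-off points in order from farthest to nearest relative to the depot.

Distance from the depot at (-0.4, 0.0) to each:
WP1 (1.7, -2.0): 2.9 mi
WP3 (-1.8, 1.1): 1.8 mi
WP2 (0.8, 1.2): 1.7 mi

WP1, WP3, WP2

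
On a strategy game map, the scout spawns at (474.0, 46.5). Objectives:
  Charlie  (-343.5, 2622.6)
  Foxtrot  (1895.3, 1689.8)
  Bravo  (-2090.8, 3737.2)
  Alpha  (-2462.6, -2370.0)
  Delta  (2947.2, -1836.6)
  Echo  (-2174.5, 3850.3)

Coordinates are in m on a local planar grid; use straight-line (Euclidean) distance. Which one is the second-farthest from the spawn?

Bravo

Distances from the spawn ((474.0, 46.5)):
Echo: 4635.0 m
Bravo: 4494.4 m
Alpha: 3803.0 m
Delta: 3108.5 m
Charlie: 2702.7 m
Foxtrot: 2172.7 m
The second-farthest is Bravo at 4494.4 m.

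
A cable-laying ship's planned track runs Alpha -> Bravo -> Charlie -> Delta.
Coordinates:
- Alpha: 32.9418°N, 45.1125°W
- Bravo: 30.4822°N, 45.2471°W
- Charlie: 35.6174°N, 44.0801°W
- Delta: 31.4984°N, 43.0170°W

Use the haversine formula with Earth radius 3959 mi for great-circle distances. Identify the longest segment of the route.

Bravo–Charlie

Leg distances:
Alpha→Bravo: 170.1 mi
Bravo→Charlie: 361.2 mi
Charlie→Delta: 291.1 mi
The longest leg is Bravo–Charlie at 361.2 mi.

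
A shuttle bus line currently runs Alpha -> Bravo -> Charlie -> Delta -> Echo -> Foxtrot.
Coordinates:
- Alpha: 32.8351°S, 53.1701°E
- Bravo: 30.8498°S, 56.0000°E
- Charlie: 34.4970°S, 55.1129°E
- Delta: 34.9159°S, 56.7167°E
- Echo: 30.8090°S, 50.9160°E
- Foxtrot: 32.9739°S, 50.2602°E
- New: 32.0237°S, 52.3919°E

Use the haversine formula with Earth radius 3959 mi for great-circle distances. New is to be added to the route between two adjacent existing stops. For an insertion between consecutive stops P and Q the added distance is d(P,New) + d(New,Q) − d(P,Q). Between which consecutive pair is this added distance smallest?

between Delta and Echo

Added distance for inserting New between each consecutive pair:
Alpha–Bravo: 84.4 mi
Bravo–Charlie: 202.6 mi
Charlie–Delta: 456.0 mi
Delta–Echo: 0.2 mi
Echo–Foxtrot: 107.0 mi
Smallest added distance is 0.2 mi, inserting between Delta and Echo.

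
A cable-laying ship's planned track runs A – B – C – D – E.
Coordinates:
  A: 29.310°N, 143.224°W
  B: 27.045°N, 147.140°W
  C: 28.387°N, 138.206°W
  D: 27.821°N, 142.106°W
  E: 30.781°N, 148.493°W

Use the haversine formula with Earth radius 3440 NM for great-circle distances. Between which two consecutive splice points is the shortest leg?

Leg distances:
A→B: 247.9 NM
B→C: 481.5 NM
C→D: 209.3 NM
D→E: 378.6 NM
The shortest leg is C–D at 209.3 NM.

C–D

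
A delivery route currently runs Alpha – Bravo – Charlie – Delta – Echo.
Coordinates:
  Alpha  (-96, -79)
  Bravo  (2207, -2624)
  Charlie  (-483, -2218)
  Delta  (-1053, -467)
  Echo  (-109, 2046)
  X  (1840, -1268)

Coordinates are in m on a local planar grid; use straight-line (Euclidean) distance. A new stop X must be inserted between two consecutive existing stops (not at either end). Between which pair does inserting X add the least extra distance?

between Alpha and Bravo

Added distance for inserting X between each consecutive pair:
Alpha–Bravo: 244.4 m
Bravo–Charlie: 1194.1 m
Charlie–Delta: 3670.1 m
Delta–Echo: 4162.0 m
Smallest added distance is 244.4 m, inserting between Alpha and Bravo.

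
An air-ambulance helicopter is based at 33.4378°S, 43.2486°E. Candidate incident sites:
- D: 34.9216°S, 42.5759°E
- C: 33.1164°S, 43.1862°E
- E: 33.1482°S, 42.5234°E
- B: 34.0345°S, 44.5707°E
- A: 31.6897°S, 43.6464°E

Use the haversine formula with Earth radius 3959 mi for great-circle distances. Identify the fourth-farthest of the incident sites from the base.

E

Distances from the base (33.4378°S, 43.2486°E):
A: 123.0 mi
D: 109.5 mi
B: 86.4 mi
E: 46.4 mi
C: 22.5 mi
The fourth-farthest is E at 46.4 mi.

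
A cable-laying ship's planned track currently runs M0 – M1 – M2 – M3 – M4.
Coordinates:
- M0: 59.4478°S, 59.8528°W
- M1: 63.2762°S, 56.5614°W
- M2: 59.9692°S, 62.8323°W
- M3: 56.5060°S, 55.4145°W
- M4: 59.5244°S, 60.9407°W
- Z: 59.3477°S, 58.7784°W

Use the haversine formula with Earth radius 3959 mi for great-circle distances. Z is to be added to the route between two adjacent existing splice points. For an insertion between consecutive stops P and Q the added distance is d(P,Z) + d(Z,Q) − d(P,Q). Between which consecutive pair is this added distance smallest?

Added distance for inserting Z between each consecutive pair:
M0–M1: 33.6 mi
M1–M2: 121.7 mi
M2–M3: 19.4 mi
M3–M4: 18.5 mi
Smallest added distance is 18.5 mi, inserting between M3 and M4.

between M3 and M4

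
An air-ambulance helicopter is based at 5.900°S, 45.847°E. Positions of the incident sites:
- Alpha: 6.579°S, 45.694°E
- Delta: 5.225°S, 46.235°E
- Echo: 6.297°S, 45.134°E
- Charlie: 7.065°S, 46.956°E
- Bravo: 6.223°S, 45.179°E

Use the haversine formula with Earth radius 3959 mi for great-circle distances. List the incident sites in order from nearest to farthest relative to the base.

Distance from the base at 5.900°S, 45.847°E to each:
Alpha 6.579°S, 45.694°E: 48.1 mi
Bravo 6.223°S, 45.179°E: 51.0 mi
Delta 5.225°S, 46.235°E: 53.7 mi
Echo 6.297°S, 45.134°E: 56.1 mi
Charlie 7.065°S, 46.956°E: 110.8 mi

Alpha, Bravo, Delta, Echo, Charlie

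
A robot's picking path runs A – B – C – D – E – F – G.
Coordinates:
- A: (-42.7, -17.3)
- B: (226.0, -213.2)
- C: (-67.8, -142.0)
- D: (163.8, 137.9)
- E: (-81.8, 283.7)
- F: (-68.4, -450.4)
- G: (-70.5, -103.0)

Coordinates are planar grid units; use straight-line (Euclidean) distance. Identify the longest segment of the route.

E–F

Leg distances:
A→B: 332.5
B→C: 302.3
C→D: 363.3
D→E: 285.6
E→F: 734.2
F→G: 347.4
The longest leg is E–F at 734.2.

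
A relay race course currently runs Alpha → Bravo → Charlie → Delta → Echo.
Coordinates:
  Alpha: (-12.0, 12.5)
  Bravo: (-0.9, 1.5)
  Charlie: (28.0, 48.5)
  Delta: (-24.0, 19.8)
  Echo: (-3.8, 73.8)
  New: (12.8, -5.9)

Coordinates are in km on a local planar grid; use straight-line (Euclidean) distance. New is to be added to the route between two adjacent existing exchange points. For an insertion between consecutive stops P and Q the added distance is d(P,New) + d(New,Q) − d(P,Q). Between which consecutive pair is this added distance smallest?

Added distance for inserting New between each consecutive pair:
Alpha–Bravo: 30.8 km
Bravo–Charlie: 16.9 km
Charlie–Delta: 42.0 km
Delta–Echo: 68.6 km
Smallest added distance is 16.9 km, inserting between Bravo and Charlie.

between Bravo and Charlie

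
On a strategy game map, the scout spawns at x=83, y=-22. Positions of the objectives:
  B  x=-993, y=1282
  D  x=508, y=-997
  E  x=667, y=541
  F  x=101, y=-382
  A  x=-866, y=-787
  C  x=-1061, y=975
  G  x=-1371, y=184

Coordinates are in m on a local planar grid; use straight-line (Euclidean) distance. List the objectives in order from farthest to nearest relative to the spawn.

Computing each straight-line distance from x=83, y=-22:
B x=-993, y=1282: 1690.6 m
C x=-1061, y=975: 1517.5 m
G x=-1371, y=184: 1468.5 m
A x=-866, y=-787: 1218.9 m
D x=508, y=-997: 1063.6 m
E x=667, y=541: 811.2 m
F x=101, y=-382: 360.4 m

B, C, G, A, D, E, F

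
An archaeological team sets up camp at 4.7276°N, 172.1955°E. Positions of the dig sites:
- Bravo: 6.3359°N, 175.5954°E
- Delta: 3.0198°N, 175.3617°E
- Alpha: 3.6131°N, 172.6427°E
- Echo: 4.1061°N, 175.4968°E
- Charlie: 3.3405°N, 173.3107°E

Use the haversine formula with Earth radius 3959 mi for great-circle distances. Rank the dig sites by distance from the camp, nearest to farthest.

Alpha, Charlie, Echo, Delta, Bravo

Distance from the camp at 4.7276°N, 172.1955°E to each:
Alpha 3.6131°N, 172.6427°E: 82.9 mi
Charlie 3.3405°N, 173.3107°E: 122.9 mi
Echo 4.1061°N, 175.4968°E: 231.5 mi
Delta 3.0198°N, 175.3617°E: 248.1 mi
Bravo 6.3359°N, 175.5954°E: 258.9 mi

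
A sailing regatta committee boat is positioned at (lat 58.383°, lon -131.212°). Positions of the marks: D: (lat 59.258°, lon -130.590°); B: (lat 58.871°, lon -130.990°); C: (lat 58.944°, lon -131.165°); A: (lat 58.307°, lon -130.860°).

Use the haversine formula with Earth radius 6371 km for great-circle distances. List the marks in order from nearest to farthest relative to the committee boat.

A, B, C, D

Distances from the committee boat:
A (lat 58.307°, lon -130.860°): 22.2 km
B (lat 58.871°, lon -130.990°): 55.8 km
C (lat 58.944°, lon -131.165°): 62.4 km
D (lat 59.258°, lon -130.590°): 103.7 km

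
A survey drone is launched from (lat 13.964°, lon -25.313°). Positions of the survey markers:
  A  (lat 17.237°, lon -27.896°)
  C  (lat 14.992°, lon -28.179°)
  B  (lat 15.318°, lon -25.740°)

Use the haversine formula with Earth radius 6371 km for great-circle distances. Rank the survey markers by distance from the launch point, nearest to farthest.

Distances from the launch point:
B (lat 15.318°, lon -25.740°): 157.4 km
C (lat 14.992°, lon -28.179°): 329.1 km
A (lat 17.237°, lon -27.896°): 457.1 km

B, C, A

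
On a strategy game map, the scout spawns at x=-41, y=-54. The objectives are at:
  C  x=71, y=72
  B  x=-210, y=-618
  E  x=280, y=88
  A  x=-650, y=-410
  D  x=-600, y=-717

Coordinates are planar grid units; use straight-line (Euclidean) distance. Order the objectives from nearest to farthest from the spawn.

C, E, B, A, D

Distance from the spawn at x=-41, y=-54 to each:
C x=71, y=72: 168.6
E x=280, y=88: 351.0
B x=-210, y=-618: 588.8
A x=-650, y=-410: 705.4
D x=-600, y=-717: 867.2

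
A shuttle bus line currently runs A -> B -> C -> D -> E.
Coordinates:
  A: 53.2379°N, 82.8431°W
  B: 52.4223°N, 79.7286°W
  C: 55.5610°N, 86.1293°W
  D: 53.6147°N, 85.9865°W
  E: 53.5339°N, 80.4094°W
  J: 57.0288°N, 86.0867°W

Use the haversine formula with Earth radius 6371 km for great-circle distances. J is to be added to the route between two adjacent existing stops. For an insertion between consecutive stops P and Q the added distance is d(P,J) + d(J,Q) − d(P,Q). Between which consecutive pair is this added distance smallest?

between B and C

Added distance for inserting J between each consecutive pair:
A–B: 895.6 km
B–C: 273.2 km
C–D: 326.3 km
D–E: 540.5 km
Smallest added distance is 273.2 km, inserting between B and C.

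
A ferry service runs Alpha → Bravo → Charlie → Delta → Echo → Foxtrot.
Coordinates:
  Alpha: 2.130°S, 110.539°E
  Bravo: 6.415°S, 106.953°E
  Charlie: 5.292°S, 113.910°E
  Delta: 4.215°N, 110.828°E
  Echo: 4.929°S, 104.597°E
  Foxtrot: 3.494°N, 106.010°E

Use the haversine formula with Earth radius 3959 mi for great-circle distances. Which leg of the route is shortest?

Alpha–Bravo

Leg distances:
Alpha→Bravo: 385.6 mi
Bravo→Charlie: 484.4 mi
Charlie→Delta: 690.5 mi
Delta→Echo: 764.3 mi
Echo→Foxtrot: 590.1 mi
The shortest leg is Alpha–Bravo at 385.6 mi.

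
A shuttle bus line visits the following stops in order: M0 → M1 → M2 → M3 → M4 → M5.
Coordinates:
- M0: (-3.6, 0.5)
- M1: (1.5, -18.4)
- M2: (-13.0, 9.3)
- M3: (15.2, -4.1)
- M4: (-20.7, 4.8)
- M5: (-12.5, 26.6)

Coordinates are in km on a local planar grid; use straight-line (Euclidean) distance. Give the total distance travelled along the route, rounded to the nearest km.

Leg distances:
M0→M1: 19.6 km  (cumulative 19.6 km)
M1→M2: 31.3 km  (cumulative 50.8 km)
M2→M3: 31.2 km  (cumulative 82.1 km)
M3→M4: 37.0 km  (cumulative 119.1 km)
M4→M5: 23.3 km  (cumulative 142.3 km)
Total route length ≈ 142 km.

142 km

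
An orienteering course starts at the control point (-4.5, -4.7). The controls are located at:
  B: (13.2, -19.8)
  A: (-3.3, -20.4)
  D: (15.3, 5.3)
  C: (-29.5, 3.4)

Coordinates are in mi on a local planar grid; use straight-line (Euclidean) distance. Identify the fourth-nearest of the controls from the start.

C

Distance to each, sorted:
A: 15.7 mi
D: 22.2 mi
B: 23.3 mi
C: 26.3 mi
The fourth-nearest is C at 26.3 mi.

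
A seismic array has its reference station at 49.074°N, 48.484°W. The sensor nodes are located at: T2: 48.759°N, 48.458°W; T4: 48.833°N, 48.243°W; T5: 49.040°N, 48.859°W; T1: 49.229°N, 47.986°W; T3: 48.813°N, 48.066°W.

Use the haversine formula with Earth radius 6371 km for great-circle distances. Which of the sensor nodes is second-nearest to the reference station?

Distances from the reference station (49.074°N, 48.484°W):
T5: 27.6 km
T4: 32.1 km
T2: 35.1 km
T1: 40.1 km
T3: 42.1 km
The second-nearest is T4 at 32.1 km.

T4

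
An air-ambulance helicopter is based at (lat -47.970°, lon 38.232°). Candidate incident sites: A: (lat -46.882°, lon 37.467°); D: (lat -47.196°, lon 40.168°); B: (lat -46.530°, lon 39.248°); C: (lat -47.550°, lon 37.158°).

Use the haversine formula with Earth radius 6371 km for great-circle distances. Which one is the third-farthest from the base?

Distance to each, sorted:
B: 177.5 km
D: 168.8 km
A: 134.0 km
C: 92.9 km
The third-farthest is A at 134.0 km.

A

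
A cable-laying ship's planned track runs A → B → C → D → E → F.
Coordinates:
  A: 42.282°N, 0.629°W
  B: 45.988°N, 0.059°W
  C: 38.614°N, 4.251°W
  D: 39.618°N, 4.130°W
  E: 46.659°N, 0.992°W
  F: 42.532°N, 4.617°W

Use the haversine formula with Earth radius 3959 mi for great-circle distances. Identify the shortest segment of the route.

Leg distances:
A→B: 257.6 mi
B→C: 552.5 mi
C→D: 69.7 mi
D→E: 511.5 mi
E→F: 336.3 mi
The shortest leg is C–D at 69.7 mi.

C–D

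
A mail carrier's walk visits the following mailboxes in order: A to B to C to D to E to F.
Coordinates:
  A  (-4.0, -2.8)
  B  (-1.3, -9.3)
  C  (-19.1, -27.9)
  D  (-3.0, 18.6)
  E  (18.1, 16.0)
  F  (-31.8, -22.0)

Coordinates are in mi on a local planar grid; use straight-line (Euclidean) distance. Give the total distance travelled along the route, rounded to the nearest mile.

166 mi

Leg distances:
A→B: 7.0 mi  (cumulative 7.0 mi)
B→C: 25.7 mi  (cumulative 32.8 mi)
C→D: 49.2 mi  (cumulative 82.0 mi)
D→E: 21.3 mi  (cumulative 103.3 mi)
E→F: 62.7 mi  (cumulative 166.0 mi)
Total route length ≈ 166 mi.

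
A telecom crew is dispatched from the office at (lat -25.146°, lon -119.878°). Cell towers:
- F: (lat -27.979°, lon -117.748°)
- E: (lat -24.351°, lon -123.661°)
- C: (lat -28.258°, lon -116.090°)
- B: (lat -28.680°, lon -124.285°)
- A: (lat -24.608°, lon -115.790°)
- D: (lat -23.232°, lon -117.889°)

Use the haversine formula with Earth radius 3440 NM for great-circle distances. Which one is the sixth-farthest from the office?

Distance to each, sorted:
B: 317.3 NM
C: 276.0 NM
A: 225.0 NM
E: 211.7 NM
F: 205.0 NM
D: 158.3 NM
The sixth-farthest is D at 158.3 NM.

D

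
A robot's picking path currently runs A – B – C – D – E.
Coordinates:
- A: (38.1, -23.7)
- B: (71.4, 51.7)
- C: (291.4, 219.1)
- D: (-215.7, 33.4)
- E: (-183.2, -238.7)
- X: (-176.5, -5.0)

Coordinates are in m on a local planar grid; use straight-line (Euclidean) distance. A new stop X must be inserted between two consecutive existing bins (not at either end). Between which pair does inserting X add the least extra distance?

Added distance for inserting X between each consecutive pair:
A–B: 387.3 m
B–C: 496.7 m
C–D: 33.6 m
D–E: 14.6 m
Smallest added distance is 14.6 m, inserting between D and E.

between D and E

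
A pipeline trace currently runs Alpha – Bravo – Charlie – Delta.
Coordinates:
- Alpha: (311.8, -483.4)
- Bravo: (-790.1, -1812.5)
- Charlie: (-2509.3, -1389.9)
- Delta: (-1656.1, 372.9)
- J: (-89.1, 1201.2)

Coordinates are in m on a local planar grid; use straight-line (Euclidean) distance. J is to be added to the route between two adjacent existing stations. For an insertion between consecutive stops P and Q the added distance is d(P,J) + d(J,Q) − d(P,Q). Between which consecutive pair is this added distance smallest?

Added distance for inserting J between each consecutive pair:
Alpha–Bravo: 3099.3 m
Bravo–Charlie: 4869.4 m
Charlie–Delta: 3359.6 m
Smallest added distance is 3099.3 m, inserting between Alpha and Bravo.

between Alpha and Bravo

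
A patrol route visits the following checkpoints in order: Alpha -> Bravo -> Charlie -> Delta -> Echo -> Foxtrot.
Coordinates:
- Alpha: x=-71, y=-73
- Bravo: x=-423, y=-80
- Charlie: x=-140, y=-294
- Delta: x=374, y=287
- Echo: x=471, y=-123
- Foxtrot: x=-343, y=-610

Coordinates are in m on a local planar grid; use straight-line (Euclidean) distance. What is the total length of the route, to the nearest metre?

Leg distances:
Alpha→Bravo: 352.1 m  (cumulative 352.1 m)
Bravo→Charlie: 354.8 m  (cumulative 706.9 m)
Charlie→Delta: 775.7 m  (cumulative 1482.6 m)
Delta→Echo: 421.3 m  (cumulative 1903.9 m)
Echo→Foxtrot: 948.6 m  (cumulative 2852.5 m)
Total route length ≈ 2852 m.

2852 m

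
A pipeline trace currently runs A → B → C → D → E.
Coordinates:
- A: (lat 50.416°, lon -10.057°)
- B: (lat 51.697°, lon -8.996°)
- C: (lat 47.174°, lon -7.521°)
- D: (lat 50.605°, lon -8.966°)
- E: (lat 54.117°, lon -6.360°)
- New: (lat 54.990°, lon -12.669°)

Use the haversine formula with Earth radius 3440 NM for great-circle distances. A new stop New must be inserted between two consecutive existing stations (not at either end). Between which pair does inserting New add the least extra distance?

Added distance for inserting New between each consecutive pair:
A–B: 441.3 NM
B–C: 467.4 NM
C–D: 589.3 NM
D–E: 289.8 NM
Smallest added distance is 289.8 NM, inserting between D and E.

between D and E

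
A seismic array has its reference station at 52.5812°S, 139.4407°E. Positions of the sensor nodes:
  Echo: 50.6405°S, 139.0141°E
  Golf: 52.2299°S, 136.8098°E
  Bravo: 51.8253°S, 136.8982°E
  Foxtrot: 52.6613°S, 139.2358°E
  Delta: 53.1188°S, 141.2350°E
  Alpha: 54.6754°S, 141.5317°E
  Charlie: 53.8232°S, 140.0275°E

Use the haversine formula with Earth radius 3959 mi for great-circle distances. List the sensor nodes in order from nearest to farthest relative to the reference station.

Computing each great-circle distance from 52.5812°S, 139.4407°E:
Foxtrot 52.6613°S, 139.2358°E: 10.2 mi
Delta 53.1188°S, 141.2350°E: 83.6 mi
Charlie 53.8232°S, 140.0275°E: 89.2 mi
Golf 52.2299°S, 136.8098°E: 113.5 mi
Bravo 51.8253°S, 136.8982°E: 119.7 mi
Echo 50.6405°S, 139.0141°E: 135.3 mi
Alpha 54.6754°S, 141.5317°E: 168.2 mi

Foxtrot, Delta, Charlie, Golf, Bravo, Echo, Alpha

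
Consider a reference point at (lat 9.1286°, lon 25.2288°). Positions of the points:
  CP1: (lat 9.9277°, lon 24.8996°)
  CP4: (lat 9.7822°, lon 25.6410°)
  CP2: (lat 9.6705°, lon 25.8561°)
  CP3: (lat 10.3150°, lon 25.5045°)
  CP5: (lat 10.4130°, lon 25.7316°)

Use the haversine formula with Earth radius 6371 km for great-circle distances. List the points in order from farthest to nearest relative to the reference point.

CP5, CP3, CP1, CP2, CP4

Distances from the reference point:
CP5 (lat 10.4130°, lon 25.7316°): 153.1 km
CP3 (lat 10.3150°, lon 25.5045°): 135.3 km
CP1 (lat 9.9277°, lon 24.8996°): 95.9 km
CP2 (lat 9.6705°, lon 25.8561°): 91.5 km
CP4 (lat 9.7822°, lon 25.6410°): 85.6 km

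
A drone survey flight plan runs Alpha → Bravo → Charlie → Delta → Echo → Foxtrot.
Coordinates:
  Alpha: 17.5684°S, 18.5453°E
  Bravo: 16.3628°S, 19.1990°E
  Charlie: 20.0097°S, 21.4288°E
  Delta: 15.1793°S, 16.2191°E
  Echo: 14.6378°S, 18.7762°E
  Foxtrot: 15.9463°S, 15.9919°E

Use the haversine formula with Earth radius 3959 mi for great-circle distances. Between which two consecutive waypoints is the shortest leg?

Leg distances:
Alpha→Bravo: 93.8 mi
Bravo→Charlie: 291.4 mi
Charlie→Delta: 478.6 mi
Delta→Echo: 174.8 mi
Echo→Foxtrot: 206.4 mi
The shortest leg is Alpha–Bravo at 93.8 mi.

Alpha–Bravo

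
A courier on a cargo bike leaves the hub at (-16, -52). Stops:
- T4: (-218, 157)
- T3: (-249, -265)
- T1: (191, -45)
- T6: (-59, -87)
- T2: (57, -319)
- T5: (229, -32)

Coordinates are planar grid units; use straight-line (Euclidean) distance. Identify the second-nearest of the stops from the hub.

Distances from the hub ((-16, -52)):
T6: 55.4
T1: 207.1
T5: 245.8
T2: 276.8
T4: 290.7
T3: 315.7
The second-nearest is T1 at 207.1.

T1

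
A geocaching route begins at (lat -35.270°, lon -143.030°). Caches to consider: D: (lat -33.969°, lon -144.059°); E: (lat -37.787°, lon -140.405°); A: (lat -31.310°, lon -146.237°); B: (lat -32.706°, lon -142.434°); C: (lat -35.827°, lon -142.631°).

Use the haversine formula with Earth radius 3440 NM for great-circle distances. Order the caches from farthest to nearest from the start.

A, E, B, D, C

Computing each great-circle distance from (lat -35.270°, lon -143.030°):
A (lat -31.310°, lon -146.237°): 287.1 NM
E (lat -37.787°, lon -140.405°): 197.1 NM
B (lat -32.706°, lon -142.434°): 156.8 NM
D (lat -33.969°, lon -144.059°): 93.2 NM
C (lat -35.827°, lon -142.631°): 38.7 NM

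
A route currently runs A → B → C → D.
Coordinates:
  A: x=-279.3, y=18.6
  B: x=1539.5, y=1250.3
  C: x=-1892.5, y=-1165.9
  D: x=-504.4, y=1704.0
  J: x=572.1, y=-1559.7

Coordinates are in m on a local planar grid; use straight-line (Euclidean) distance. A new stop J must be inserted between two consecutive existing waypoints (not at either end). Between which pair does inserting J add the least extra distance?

between B and C

Added distance for inserting J between each consecutive pair:
A–B: 2568.5 m
B–C: 1270.5 m
C–D: 2744.5 m
Smallest added distance is 1270.5 m, inserting between B and C.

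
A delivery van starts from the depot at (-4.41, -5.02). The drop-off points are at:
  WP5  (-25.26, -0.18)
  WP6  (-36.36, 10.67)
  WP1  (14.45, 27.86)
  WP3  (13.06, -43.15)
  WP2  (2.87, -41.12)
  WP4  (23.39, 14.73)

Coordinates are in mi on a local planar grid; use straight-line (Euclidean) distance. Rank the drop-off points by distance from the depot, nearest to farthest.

Distances from the depot:
WP5 (-25.26, -0.18): 21.4 mi
WP4 (23.39, 14.73): 34.1 mi
WP6 (-36.36, 10.67): 35.6 mi
WP2 (2.87, -41.12): 36.8 mi
WP1 (14.45, 27.86): 37.9 mi
WP3 (13.06, -43.15): 41.9 mi

WP5, WP4, WP6, WP2, WP1, WP3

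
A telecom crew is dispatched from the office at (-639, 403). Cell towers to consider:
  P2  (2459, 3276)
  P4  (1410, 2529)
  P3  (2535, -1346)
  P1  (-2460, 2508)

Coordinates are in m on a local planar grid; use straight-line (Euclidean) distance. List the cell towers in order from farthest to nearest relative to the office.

Distance from the office at (-639, 403) to each:
P2 (2459, 3276): 4225.1 m
P3 (2535, -1346): 3624.0 m
P4 (1410, 2529): 2952.7 m
P1 (-2460, 2508): 2783.4 m

P2, P3, P4, P1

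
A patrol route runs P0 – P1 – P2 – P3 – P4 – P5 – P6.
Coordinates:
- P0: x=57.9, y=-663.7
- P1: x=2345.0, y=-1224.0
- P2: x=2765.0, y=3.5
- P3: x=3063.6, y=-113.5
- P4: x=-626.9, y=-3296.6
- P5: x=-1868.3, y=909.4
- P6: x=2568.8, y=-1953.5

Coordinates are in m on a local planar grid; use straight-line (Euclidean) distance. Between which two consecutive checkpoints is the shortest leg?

P2–P3

Leg distances:
P0→P1: 2354.7 m
P1→P2: 1297.4 m
P2→P3: 320.7 m
P3→P4: 4873.6 m
P4→P5: 4385.4 m
P5→P6: 5280.5 m
The shortest leg is P2–P3 at 320.7 m.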